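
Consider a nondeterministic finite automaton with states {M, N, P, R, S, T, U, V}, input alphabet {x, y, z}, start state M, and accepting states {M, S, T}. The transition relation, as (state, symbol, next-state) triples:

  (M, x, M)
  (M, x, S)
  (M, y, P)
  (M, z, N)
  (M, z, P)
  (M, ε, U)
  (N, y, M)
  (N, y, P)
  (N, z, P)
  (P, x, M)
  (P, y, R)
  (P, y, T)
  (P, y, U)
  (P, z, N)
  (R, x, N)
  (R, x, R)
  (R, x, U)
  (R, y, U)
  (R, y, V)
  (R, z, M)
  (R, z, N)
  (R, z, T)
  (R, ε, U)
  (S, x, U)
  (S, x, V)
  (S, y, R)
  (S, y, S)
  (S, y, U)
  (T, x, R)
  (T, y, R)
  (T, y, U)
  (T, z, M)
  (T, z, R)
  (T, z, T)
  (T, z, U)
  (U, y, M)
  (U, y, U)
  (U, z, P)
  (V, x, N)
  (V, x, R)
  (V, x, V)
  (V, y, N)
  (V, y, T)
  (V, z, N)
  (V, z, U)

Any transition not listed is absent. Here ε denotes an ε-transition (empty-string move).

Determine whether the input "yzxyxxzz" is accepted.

Start: ε-closure({M}) = {M, U}.
Read 'y': M→{P}, U→{M, U}; now {M, P, U}.
Read 'z': M→{N, P}, P→{N}, U→{P}; now {N, P}.
Read 'x': N→∅, P→{M}; union {M}; ε-closure = {M, U}.
Read 'y': M→{P}, U→{M, U}; now {M, P, U}.
Read 'x': M→{M, S}, P→{M}, U→∅; union {M, S}; ε-closure = {M, S, U}.
Read 'x': M→{M, S}, S→{U, V}, U→∅; now {M, S, U, V}.
Read 'z': M→{N, P}, S→∅, U→{P}, V→{N, U}; now {N, P, U}.
Read 'z': N→{P}, P→{N}, U→{P}; now {N, P}.
The final set {N, P} contains no accepting state.

No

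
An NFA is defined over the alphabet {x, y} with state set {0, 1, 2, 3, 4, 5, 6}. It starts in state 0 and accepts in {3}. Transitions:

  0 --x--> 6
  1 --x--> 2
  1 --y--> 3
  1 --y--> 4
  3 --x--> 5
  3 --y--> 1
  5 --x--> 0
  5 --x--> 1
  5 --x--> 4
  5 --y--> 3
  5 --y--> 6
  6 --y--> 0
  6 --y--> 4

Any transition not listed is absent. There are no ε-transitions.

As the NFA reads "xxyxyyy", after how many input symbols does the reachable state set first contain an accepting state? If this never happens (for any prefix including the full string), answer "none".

none

Start in {0}.
Read 'x': {0} → {6}.
Read 'x': {6} → ∅.
The set is empty and remains empty for the remaining 5 symbols.
No reachable set along the way intersects F.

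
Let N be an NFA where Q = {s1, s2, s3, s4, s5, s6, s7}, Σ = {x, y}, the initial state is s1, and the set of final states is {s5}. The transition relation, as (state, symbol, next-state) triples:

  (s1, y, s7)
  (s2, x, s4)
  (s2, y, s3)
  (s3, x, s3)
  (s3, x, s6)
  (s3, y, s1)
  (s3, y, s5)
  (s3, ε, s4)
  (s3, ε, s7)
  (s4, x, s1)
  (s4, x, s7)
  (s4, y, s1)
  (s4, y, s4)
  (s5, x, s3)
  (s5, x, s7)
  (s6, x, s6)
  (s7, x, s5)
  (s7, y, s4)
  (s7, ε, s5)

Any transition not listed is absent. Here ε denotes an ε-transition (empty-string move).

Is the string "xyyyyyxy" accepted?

No

Start in {s1}.
Read 'x': {s1} → ∅.
The set is empty and remains empty for the remaining 7 symbols.
The final set ∅ contains no accepting state.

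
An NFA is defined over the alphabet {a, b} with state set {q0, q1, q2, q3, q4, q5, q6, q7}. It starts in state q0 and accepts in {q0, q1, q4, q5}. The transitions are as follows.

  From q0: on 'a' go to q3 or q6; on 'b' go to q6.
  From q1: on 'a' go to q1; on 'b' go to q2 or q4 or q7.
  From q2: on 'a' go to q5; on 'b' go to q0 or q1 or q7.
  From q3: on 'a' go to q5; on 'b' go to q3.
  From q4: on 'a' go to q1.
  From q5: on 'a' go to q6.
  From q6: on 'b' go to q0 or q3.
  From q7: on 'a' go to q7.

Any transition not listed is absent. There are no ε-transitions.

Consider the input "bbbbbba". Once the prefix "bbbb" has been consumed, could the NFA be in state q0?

Yes

Start in {q0}.
Read 'b': {q0} → {q6}.
Read 'b': {q6} → {q0, q3}.
Read 'b': {q0, q3} → {q3, q6}.
Read 'b': {q3, q6} → {q0, q3}.
State q0 is in {q0, q3}.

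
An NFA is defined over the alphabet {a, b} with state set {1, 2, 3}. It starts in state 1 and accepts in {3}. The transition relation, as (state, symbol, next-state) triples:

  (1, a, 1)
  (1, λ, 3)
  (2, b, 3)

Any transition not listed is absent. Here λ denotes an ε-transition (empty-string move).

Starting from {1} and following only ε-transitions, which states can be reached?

Begin with {1}.
ε-move 1 → 3; add 3.

{1, 3}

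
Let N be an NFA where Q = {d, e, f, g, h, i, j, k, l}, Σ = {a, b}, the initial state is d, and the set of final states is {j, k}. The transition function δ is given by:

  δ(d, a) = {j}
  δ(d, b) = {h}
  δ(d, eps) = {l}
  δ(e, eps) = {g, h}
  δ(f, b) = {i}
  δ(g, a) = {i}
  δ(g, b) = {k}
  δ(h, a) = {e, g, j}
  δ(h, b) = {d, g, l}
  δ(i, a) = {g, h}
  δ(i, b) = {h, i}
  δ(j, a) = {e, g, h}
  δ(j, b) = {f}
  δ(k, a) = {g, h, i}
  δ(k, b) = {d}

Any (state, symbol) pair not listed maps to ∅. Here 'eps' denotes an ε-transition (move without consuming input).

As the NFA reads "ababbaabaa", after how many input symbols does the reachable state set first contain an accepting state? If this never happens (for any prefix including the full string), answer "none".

1

Start: ε-closure({d}) = {d, l}.
Read 'a': d→{j}, l→∅; now {j}.
None of the earlier sets intersect F, but {j} does.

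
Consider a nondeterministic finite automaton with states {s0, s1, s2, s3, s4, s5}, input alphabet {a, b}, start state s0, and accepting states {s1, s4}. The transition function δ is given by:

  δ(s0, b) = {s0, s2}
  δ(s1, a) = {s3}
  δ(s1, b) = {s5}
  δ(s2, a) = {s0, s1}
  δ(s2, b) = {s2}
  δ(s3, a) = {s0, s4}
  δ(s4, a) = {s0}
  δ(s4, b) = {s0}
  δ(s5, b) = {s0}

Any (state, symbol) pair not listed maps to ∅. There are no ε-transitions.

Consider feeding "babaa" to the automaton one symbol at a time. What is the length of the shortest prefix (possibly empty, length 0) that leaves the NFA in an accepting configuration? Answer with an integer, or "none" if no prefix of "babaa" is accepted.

Start in {s0}.
Read 'b': {s0} → {s0, s2}.
Read 'a': {s0, s2} → {s0, s1}.
None of the earlier sets intersect F, but {s0, s1} does.

2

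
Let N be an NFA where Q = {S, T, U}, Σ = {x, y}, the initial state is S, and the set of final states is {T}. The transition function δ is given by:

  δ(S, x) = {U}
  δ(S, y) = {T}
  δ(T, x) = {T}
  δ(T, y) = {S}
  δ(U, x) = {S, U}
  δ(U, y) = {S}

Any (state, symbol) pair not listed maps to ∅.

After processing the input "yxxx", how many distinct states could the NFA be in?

1

Start in {S}.
Read 'y': {S} → {T}.
Read 'x': {T} → {T}.
Read 'x': {T} → {T}.
Read 'x': {T} → {T}.
That set has 1 state.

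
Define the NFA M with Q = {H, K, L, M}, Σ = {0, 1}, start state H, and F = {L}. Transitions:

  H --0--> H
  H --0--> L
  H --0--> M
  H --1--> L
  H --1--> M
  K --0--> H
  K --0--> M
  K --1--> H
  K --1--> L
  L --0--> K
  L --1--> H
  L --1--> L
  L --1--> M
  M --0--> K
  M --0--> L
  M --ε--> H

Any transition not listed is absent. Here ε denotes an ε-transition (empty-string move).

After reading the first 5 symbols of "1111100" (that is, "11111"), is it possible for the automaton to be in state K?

No

Start in {H}.
Read '1': {H} → {H, L, M}.
Read '1': {H, L, M} → {H, L, M}.
Read '1': {H, L, M} → {H, L, M}.
Read '1': {H, L, M} → {H, L, M}.
Read '1': {H, L, M} → {H, L, M}.
State K is not in {H, L, M}.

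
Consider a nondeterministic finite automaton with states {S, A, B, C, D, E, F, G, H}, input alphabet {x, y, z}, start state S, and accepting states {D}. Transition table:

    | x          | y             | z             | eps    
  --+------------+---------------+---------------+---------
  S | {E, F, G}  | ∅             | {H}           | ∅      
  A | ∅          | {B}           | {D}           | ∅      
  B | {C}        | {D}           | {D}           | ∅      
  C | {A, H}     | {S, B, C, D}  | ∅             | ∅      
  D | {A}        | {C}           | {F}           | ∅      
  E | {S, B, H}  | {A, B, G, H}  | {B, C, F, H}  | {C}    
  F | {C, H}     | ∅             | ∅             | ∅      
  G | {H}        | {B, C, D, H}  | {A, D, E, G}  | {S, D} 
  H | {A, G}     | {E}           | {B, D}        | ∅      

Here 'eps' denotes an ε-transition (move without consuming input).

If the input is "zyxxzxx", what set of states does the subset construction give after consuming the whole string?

Start in {S}.
Read 'z': {S} → {H}.
Read 'y': {H} → {C, E}.
Read 'x': {C, E} → {S, A, B, H}.
Read 'x': {S, A, B, H} → {S, A, C, D, E, F, G}.
Read 'z': {S, A, C, D, E, F, G} → {S, A, B, C, D, E, F, G, H}.
Read 'x': {S, A, B, C, D, E, F, G, H} → {S, A, B, C, D, E, F, G, H}.
Read 'x': {S, A, B, C, D, E, F, G, H} → {S, A, B, C, D, E, F, G, H}.

{S, A, B, C, D, E, F, G, H}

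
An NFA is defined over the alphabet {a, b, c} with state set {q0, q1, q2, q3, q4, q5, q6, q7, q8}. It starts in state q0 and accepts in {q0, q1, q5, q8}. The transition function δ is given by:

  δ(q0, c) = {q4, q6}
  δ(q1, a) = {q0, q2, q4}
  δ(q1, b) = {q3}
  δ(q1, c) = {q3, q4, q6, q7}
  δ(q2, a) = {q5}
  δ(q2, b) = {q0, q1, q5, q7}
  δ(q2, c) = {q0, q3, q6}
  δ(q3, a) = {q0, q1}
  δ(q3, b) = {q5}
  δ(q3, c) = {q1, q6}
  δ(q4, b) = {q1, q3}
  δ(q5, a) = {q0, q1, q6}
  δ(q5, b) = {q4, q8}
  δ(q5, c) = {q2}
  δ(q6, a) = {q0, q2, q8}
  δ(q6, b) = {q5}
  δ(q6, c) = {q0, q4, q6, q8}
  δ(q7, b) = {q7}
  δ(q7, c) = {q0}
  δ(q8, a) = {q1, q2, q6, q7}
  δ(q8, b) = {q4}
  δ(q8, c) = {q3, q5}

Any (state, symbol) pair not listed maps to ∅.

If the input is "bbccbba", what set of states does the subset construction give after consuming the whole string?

∅

Start in {q0}.
Read 'b': q0→∅; now ∅.
The set is empty and remains empty for the remaining 6 symbols.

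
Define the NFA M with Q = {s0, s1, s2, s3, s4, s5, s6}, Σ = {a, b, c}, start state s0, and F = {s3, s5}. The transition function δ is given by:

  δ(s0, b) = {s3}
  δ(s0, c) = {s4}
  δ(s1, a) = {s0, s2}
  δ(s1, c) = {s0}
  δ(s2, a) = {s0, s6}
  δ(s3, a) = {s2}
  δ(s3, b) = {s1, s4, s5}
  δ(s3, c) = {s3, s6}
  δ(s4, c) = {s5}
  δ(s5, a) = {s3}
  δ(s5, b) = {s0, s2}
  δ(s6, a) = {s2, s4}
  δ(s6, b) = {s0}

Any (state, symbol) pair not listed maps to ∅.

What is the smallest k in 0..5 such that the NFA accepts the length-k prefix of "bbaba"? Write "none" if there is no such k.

1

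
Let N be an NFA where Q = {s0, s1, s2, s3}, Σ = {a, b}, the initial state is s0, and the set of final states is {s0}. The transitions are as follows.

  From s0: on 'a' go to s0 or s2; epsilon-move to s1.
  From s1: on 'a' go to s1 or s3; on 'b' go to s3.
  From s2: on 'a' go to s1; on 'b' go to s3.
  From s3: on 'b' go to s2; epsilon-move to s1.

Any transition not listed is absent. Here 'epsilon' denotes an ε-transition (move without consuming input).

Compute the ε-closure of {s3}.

{s1, s3}

Begin with {s3}.
ε-move s3 → s1; add s1.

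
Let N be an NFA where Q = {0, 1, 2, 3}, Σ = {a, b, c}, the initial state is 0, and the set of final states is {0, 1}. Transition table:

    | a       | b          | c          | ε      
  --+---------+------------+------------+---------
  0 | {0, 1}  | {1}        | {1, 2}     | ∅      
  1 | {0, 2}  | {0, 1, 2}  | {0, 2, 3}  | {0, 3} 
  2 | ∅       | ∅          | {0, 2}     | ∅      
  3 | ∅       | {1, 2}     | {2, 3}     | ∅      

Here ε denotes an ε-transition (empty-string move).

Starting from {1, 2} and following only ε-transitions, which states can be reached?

Begin with {1, 2}.
ε-move 1 → 0; add 0.
ε-move 1 → 3; add 3.

{0, 1, 2, 3}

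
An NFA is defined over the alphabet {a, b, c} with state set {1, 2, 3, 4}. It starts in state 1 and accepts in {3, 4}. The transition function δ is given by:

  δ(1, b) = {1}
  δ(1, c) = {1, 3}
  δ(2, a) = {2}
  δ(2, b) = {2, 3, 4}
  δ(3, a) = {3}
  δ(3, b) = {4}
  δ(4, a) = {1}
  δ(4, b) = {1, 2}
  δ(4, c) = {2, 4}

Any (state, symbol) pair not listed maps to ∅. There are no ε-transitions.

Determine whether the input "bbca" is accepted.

Start in {1}.
Read 'b': {1} → {1}.
Read 'b': {1} → {1}.
Read 'c': {1} → {1, 3}.
Read 'a': {1, 3} → {3}.
The final set {3} contains the accepting state 3.

Yes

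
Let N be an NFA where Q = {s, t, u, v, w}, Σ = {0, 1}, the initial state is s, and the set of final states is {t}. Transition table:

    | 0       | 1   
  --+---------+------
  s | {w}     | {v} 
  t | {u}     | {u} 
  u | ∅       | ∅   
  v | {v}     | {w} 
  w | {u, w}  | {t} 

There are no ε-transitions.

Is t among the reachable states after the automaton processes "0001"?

Yes

Start in {s}.
Read '0': s→{w}; now {w}.
Read '0': w→{u, w}; now {u, w}.
Read '0': u→∅, w→{u, w}; now {u, w}.
Read '1': u→∅, w→{t}; now {t}.
State t is in {t}.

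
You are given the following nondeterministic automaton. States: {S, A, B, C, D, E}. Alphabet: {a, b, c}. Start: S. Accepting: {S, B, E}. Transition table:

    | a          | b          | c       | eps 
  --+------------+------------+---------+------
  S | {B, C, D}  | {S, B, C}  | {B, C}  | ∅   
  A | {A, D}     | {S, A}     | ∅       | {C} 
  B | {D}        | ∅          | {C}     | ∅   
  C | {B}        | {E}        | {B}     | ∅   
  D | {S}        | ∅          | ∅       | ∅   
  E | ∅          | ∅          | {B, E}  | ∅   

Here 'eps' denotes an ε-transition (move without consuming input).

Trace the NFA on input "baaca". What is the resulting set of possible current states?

Start in {S}.
Read 'b': {S} → {S, B, C}.
Read 'a': {S, B, C} → {B, C, D}.
Read 'a': {B, C, D} → {S, B, D}.
Read 'c': {S, B, D} → {B, C}.
Read 'a': {B, C} → {B, D}.

{B, D}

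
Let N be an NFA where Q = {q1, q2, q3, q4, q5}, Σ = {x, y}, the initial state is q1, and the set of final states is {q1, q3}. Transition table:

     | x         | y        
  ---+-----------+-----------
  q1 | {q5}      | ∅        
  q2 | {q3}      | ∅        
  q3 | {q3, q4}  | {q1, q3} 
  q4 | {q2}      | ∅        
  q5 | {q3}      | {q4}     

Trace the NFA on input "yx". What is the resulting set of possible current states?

∅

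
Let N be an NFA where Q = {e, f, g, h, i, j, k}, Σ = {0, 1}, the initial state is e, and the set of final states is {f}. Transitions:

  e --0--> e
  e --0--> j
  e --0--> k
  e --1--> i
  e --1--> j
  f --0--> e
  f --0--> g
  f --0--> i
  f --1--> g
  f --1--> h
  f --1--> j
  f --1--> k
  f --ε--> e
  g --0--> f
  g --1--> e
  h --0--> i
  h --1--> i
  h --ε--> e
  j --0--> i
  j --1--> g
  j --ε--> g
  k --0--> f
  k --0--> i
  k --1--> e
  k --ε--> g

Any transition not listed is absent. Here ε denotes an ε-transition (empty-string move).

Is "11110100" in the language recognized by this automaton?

Start in {e}.
Read '1': {e} → {g, i, j}.
Read '1': {g, i, j} → {e, g}.
Read '1': {e, g} → {e, g, i, j}.
Read '1': {e, g, i, j} → {e, g, i, j}.
Read '0': {e, g, i, j} → {e, f, g, i, j, k}.
Read '1': {e, f, g, i, j, k} → {e, g, h, i, j, k}.
Read '0': {e, g, h, i, j, k} → {e, f, g, i, j, k}.
Read '0': {e, f, g, i, j, k} → {e, f, g, i, j, k}.
The final set {e, f, g, i, j, k} contains the accepting state f.

Yes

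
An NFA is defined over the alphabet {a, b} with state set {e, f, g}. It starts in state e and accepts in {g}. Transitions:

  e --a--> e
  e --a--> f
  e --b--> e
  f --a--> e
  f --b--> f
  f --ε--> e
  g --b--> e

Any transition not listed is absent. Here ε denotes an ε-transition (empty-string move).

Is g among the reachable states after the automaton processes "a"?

Start in {e}.
Read 'a': {e} → {e, f}.
State g is not in {e, f}.

No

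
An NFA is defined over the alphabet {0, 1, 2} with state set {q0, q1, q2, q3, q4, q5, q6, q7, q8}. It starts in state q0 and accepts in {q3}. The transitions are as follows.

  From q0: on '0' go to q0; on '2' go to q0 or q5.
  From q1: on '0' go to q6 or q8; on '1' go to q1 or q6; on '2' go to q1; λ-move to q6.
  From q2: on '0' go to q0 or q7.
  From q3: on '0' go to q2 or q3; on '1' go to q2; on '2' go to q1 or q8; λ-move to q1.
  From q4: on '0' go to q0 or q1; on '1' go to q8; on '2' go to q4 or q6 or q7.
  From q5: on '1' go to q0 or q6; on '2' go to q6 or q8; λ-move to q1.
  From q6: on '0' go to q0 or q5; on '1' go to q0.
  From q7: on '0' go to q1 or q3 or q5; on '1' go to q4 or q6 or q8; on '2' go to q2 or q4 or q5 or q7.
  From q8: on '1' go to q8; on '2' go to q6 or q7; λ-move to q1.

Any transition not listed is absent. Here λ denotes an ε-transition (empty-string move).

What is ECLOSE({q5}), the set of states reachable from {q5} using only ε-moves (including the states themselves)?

Begin with {q5}.
ε-move q5 → q1; add q1.
ε-move q1 → q6; add q6.

{q1, q5, q6}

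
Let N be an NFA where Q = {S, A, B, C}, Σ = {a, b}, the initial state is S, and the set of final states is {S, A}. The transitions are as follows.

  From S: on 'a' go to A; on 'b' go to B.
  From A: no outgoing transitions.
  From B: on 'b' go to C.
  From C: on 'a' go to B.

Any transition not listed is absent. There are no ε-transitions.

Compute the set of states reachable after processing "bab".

Start in {S}.
Read 'b': S→{B}; now {B}.
Read 'a': B→∅; now ∅.
The set is empty and remains empty for the remaining 1 symbol.

∅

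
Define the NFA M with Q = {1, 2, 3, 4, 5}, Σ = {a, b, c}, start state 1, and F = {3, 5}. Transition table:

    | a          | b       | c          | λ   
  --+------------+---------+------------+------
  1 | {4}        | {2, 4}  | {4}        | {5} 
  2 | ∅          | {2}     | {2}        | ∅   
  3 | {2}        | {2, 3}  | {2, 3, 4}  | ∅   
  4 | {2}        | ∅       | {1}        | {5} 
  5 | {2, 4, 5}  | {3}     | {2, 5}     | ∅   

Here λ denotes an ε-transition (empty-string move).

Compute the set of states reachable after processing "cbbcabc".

{2, 3, 4, 5}

Start: ε-closure({1}) = {1, 5}.
Read 'c': {1, 5} → {2, 4, 5}.
Read 'b': {2, 4, 5} → {2, 3}.
Read 'b': {2, 3} → {2, 3}.
Read 'c': {2, 3} → {2, 3, 4, 5}.
Read 'a': {2, 3, 4, 5} → {2, 4, 5}.
Read 'b': {2, 4, 5} → {2, 3}.
Read 'c': {2, 3} → {2, 3, 4, 5}.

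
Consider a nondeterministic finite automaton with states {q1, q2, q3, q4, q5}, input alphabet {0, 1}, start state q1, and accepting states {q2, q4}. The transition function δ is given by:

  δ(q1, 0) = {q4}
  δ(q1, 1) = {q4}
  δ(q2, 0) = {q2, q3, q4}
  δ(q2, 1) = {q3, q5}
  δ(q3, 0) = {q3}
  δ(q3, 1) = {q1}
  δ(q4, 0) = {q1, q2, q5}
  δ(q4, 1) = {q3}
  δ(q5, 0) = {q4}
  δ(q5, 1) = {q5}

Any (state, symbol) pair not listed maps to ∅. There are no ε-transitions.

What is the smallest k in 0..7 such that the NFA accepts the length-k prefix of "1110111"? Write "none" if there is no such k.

Start in {q1}.
Read '1': {q1} → {q4}.
None of the earlier sets intersect F, but {q4} does.

1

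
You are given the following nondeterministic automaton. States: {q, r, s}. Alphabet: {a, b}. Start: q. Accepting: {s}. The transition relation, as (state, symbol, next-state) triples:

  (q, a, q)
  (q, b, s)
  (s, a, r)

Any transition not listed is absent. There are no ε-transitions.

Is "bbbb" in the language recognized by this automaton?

No

Start in {q}.
Read 'b': q→{s}; now {s}.
Read 'b': s→∅; now ∅.
The set is empty and remains empty for the remaining 2 symbols.
The final set ∅ contains no accepting state.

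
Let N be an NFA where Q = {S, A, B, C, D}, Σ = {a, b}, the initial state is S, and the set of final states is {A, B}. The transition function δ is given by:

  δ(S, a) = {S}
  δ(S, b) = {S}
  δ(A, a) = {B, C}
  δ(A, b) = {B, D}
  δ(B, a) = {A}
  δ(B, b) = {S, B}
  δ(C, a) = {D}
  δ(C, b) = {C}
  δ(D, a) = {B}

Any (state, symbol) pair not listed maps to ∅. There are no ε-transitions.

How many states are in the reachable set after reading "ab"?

1

Start in {S}.
Read 'a': {S} → {S}.
Read 'b': {S} → {S}.
That set has 1 state.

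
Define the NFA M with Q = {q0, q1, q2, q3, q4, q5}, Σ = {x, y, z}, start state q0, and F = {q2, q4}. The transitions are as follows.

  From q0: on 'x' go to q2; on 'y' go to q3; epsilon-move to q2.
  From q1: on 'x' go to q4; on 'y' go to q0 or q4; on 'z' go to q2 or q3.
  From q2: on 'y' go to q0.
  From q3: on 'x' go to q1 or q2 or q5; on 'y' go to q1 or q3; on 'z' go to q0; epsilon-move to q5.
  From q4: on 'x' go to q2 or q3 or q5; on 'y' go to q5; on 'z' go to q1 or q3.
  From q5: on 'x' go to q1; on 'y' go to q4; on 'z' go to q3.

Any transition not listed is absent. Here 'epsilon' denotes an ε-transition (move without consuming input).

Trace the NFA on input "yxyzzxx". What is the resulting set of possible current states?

Start: ε-closure({q0}) = {q0, q2}.
Read 'y': q0→{q3}, q2→{q0}; union {q0, q3}; ε-closure = {q0, q2, q3, q5}.
Read 'x': q0→{q2}, q2→∅, q3→{q1, q2, q5}, q5→{q1}; now {q1, q2, q5}.
Read 'y': q1→{q0, q4}, q2→{q0}, q5→{q4}; union {q0, q4}; ε-closure = {q0, q2, q4}.
Read 'z': q0→∅, q2→∅, q4→{q1, q3}; union {q1, q3}; ε-closure = {q1, q3, q5}.
Read 'z': q1→{q2, q3}, q3→{q0}, q5→{q3}; union {q0, q2, q3}; ε-closure = {q0, q2, q3, q5}.
Read 'x': q0→{q2}, q2→∅, q3→{q1, q2, q5}, q5→{q1}; now {q1, q2, q5}.
Read 'x': q1→{q4}, q2→∅, q5→{q1}; now {q1, q4}.

{q1, q4}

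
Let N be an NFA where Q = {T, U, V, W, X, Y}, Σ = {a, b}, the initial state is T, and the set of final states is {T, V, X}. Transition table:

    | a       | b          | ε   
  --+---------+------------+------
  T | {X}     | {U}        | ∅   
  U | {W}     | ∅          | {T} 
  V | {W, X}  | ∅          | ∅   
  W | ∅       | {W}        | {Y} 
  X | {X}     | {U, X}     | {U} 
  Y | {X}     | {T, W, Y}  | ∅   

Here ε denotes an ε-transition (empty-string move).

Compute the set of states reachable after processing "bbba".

{T, U, W, X, Y}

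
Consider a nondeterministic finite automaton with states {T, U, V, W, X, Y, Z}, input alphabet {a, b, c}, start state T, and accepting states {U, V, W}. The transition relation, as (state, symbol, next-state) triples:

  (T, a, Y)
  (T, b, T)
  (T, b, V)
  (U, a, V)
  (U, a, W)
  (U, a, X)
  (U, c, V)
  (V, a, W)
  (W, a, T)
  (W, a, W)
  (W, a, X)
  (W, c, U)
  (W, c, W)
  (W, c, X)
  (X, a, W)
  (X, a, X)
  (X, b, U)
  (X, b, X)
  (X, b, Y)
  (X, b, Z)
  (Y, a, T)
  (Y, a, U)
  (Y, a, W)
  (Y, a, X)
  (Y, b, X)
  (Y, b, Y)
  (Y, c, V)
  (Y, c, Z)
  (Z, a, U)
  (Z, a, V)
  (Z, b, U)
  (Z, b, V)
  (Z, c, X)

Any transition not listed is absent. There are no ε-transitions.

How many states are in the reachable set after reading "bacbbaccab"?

6

Start in {T}.
Read 'b': T→{T, V}; now {T, V}.
Read 'a': T→{Y}, V→{W}; now {W, Y}.
Read 'c': W→{U, W, X}, Y→{V, Z}; now {U, V, W, X, Z}.
Read 'b': U→∅, V→∅, W→∅, X→{U, X, Y, Z}, Z→{U, V}; now {U, V, X, Y, Z}.
Read 'b': U→∅, V→∅, X→{U, X, Y, Z}, Y→{X, Y}, Z→{U, V}; now {U, V, X, Y, Z}.
Read 'a': U→{V, W, X}, V→{W}, X→{W, X}, Y→{T, U, W, X}, Z→{U, V}; now {T, U, V, W, X}.
Read 'c': T→∅, U→{V}, V→∅, W→{U, W, X}, X→∅; now {U, V, W, X}.
Read 'c': U→{V}, V→∅, W→{U, W, X}, X→∅; now {U, V, W, X}.
Read 'a': U→{V, W, X}, V→{W}, W→{T, W, X}, X→{W, X}; now {T, V, W, X}.
Read 'b': T→{T, V}, V→∅, W→∅, X→{U, X, Y, Z}; now {T, U, V, X, Y, Z}.
That set has 6 states.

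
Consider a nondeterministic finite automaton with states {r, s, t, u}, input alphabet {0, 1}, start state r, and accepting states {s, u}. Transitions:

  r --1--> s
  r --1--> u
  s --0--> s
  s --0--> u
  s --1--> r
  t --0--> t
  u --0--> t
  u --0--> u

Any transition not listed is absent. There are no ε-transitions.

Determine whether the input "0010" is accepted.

No

Start in {r}.
Read '0': r→∅; now ∅.
The set is empty and remains empty for the remaining 3 symbols.
The final set ∅ contains no accepting state.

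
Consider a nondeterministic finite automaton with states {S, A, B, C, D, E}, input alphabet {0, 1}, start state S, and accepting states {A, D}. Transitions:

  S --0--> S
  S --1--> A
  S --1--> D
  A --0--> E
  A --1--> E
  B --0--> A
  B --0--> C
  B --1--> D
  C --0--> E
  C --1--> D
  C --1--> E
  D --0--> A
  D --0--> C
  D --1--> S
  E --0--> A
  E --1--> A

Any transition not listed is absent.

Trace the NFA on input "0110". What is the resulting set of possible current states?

Start in {S}.
Read '0': {S} → {S}.
Read '1': {S} → {A, D}.
Read '1': {A, D} → {S, E}.
Read '0': {S, E} → {S, A}.

{S, A}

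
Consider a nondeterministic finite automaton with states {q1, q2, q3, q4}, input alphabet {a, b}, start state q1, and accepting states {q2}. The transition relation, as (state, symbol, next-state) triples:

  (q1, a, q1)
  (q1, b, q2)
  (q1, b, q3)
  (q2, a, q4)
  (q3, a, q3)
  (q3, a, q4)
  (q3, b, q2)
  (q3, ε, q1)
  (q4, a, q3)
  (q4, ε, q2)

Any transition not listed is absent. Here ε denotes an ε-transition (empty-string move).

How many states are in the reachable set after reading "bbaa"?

4

Start in {q1}.
Read 'b': {q1} → {q1, q2, q3}.
Read 'b': {q1, q2, q3} → {q1, q2, q3}.
Read 'a': {q1, q2, q3} → {q1, q2, q3, q4}.
Read 'a': {q1, q2, q3, q4} → {q1, q2, q3, q4}.
That set has 4 states.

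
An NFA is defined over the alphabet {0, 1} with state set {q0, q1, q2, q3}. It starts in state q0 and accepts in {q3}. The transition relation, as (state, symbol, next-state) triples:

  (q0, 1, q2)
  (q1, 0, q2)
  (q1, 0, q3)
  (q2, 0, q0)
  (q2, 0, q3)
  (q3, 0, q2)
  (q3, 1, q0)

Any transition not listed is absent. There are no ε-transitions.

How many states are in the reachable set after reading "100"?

1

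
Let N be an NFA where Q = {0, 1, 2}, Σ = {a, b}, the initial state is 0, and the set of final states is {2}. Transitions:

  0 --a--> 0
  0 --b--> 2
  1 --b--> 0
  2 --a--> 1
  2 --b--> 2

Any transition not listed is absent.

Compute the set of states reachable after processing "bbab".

{0}

Start in {0}.
Read 'b': 0→{2}; now {2}.
Read 'b': 2→{2}; now {2}.
Read 'a': 2→{1}; now {1}.
Read 'b': 1→{0}; now {0}.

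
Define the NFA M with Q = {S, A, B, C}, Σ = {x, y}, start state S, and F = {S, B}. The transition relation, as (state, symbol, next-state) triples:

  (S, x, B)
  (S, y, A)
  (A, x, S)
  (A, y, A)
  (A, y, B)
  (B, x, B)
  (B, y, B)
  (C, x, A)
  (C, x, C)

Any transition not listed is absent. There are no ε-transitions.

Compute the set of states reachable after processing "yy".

{A, B}

Start in {S}.
Read 'y': {S} → {A}.
Read 'y': {A} → {A, B}.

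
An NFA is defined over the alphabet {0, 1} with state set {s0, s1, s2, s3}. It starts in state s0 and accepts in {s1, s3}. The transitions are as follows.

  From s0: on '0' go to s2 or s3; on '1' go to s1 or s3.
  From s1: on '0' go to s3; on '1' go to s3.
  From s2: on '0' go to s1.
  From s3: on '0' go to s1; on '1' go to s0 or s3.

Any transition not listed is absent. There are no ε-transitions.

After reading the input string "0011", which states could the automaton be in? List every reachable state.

{s0, s3}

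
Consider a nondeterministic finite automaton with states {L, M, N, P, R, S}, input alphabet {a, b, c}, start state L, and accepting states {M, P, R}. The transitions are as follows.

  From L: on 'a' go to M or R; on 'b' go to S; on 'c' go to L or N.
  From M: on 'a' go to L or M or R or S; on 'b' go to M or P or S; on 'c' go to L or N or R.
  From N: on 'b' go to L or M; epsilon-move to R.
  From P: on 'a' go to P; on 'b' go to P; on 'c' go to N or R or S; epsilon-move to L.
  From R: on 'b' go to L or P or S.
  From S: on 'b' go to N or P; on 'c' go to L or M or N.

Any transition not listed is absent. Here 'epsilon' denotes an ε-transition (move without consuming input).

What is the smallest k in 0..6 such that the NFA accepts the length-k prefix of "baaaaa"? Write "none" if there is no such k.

Start in {L}.
Read 'b': L→{S}; now {S}.
Read 'a': S→∅; now ∅.
The set is empty and remains empty for the remaining 4 symbols.
No reachable set along the way intersects F.

none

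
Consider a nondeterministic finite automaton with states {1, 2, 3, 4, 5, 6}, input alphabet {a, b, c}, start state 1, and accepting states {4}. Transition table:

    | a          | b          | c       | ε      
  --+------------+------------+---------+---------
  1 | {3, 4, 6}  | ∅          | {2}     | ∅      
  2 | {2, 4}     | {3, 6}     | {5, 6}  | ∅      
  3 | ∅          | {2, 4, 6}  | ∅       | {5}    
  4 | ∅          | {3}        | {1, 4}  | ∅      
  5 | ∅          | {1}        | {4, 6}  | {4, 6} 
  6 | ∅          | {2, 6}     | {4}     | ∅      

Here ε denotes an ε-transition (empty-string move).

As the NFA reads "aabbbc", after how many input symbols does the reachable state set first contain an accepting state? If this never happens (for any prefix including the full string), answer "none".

1

Start in {1}.
Read 'a': 1→{3, 4, 6}; union {3, 4, 6}; ε-closure = {3, 4, 5, 6}.
None of the earlier sets intersect F, but {3, 4, 5, 6} does.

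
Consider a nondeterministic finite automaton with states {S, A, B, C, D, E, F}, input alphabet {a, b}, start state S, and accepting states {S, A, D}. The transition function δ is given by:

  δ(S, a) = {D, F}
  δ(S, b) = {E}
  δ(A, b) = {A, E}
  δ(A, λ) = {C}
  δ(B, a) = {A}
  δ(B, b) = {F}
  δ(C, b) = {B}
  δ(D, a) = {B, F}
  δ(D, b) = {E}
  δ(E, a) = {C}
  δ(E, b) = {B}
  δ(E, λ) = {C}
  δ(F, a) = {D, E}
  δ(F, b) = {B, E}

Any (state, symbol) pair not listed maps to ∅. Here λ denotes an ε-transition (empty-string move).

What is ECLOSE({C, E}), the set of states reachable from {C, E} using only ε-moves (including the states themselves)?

Begin with {C, E}.
No ε-moves leave this set, so the closure equals the set itself.

{C, E}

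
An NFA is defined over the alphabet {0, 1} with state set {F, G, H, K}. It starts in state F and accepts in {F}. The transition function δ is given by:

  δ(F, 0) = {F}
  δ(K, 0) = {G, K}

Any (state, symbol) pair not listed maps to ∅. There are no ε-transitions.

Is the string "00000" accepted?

Start in {F}.
Read '0': F→{F}; now {F}.
Read '0': F→{F}; now {F}.
Read '0': F→{F}; now {F}.
Read '0': F→{F}; now {F}.
Read '0': F→{F}; now {F}.
The final set {F} contains the accepting state F.

Yes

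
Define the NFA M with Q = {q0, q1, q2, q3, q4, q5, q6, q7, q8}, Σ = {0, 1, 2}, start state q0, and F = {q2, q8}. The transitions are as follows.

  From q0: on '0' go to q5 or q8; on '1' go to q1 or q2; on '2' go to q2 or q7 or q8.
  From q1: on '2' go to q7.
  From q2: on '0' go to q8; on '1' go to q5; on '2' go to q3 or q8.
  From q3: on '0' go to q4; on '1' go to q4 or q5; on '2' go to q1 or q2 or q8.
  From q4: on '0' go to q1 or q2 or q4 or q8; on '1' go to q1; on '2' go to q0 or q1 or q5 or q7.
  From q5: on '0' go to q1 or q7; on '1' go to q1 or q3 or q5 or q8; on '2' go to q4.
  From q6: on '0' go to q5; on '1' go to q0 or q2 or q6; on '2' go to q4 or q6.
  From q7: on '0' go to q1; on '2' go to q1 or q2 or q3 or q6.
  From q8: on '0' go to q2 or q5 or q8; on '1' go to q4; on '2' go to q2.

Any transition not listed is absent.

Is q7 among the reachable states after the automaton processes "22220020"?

Yes

Start in {q0}.
Read '2': q0→{q2, q7, q8}; now {q2, q7, q8}.
Read '2': q2→{q3, q8}, q7→{q1, q2, q3, q6}, q8→{q2}; now {q1, q2, q3, q6, q8}.
Read '2': q1→{q7}, q2→{q3, q8}, q3→{q1, q2, q8}, q6→{q4, q6}, q8→{q2}; now {q1, q2, q3, q4, q6, q7, q8}.
Read '2': q1→{q7}, q2→{q3, q8}, q3→{q1, q2, q8}, q4→{q0, q1, q5, q7}, q6→{q4, q6}, q7→{q1, q2, q3, q6}, q8→{q2}; now {q0, q1, q2, q3, q4, q5, q6, q7, q8}.
Read '0': q0→{q5, q8}, q1→∅, q2→{q8}, q3→{q4}, q4→{q1, q2, q4, q8}, q5→{q1, q7}, q6→{q5}, q7→{q1}, q8→{q2, q5, q8}; now {q1, q2, q4, q5, q7, q8}.
Read '0': q1→∅, q2→{q8}, q4→{q1, q2, q4, q8}, q5→{q1, q7}, q7→{q1}, q8→{q2, q5, q8}; now {q1, q2, q4, q5, q7, q8}.
Read '2': q1→{q7}, q2→{q3, q8}, q4→{q0, q1, q5, q7}, q5→{q4}, q7→{q1, q2, q3, q6}, q8→{q2}; now {q0, q1, q2, q3, q4, q5, q6, q7, q8}.
Read '0': q0→{q5, q8}, q1→∅, q2→{q8}, q3→{q4}, q4→{q1, q2, q4, q8}, q5→{q1, q7}, q6→{q5}, q7→{q1}, q8→{q2, q5, q8}; now {q1, q2, q4, q5, q7, q8}.
State q7 is in {q1, q2, q4, q5, q7, q8}.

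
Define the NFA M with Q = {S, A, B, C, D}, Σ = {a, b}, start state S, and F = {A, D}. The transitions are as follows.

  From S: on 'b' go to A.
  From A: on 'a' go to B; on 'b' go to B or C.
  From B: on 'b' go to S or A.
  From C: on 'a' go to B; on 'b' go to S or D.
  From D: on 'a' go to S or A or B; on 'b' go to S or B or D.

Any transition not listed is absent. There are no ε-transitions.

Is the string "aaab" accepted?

No

Start in {S}.
Read 'a': {S} → ∅.
The set is empty and remains empty for the remaining 3 symbols.
The final set ∅ contains no accepting state.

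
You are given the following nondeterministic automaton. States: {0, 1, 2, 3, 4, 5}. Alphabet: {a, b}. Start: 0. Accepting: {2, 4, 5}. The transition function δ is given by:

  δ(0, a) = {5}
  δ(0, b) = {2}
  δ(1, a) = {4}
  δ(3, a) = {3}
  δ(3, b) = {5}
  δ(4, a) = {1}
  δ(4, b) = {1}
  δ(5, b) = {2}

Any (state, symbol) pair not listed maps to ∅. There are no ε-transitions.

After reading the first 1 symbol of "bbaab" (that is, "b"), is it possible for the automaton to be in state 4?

Start in {0}.
Read 'b': 0→{2}; now {2}.
State 4 is not in {2}.

No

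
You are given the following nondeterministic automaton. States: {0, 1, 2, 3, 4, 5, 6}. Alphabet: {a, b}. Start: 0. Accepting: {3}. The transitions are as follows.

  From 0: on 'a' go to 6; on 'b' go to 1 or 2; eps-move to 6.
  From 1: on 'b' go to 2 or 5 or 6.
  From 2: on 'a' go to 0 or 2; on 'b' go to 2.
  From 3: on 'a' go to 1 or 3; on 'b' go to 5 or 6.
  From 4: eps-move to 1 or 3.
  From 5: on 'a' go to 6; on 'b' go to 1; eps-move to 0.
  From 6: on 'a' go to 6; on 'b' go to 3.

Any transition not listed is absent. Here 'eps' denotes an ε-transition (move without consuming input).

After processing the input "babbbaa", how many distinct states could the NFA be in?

5

Start: ε-closure({0}) = {0, 6}.
Read 'b': {0, 6} → {1, 2, 3}.
Read 'a': {1, 2, 3} → {0, 1, 2, 3, 6}.
Read 'b': {0, 1, 2, 3, 6} → {0, 1, 2, 3, 5, 6}.
Read 'b': {0, 1, 2, 3, 5, 6} → {0, 1, 2, 3, 5, 6}.
Read 'b': {0, 1, 2, 3, 5, 6} → {0, 1, 2, 3, 5, 6}.
Read 'a': {0, 1, 2, 3, 5, 6} → {0, 1, 2, 3, 6}.
Read 'a': {0, 1, 2, 3, 6} → {0, 1, 2, 3, 6}.
That set has 5 states.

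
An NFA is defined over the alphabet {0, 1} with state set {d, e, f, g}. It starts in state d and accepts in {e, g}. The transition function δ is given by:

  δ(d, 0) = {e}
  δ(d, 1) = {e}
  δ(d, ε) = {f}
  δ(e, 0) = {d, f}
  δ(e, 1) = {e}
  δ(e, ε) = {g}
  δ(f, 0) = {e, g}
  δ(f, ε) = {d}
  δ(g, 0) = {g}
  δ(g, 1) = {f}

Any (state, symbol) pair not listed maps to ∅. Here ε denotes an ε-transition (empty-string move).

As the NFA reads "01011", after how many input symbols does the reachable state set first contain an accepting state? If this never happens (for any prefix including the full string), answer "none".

Start: ε-closure({d}) = {d, f}.
Read '0': {d, f} → {e, g}.
None of the earlier sets intersect F, but {e, g} does.

1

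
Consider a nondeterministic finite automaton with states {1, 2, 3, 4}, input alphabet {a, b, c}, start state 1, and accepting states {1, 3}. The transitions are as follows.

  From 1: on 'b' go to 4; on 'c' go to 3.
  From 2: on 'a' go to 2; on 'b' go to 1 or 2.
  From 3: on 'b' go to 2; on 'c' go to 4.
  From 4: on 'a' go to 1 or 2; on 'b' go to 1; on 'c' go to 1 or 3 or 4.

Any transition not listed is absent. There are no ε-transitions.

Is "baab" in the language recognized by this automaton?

Yes

Start in {1}.
Read 'b': 1→{4}; now {4}.
Read 'a': 4→{1, 2}; now {1, 2}.
Read 'a': 1→∅, 2→{2}; now {2}.
Read 'b': 2→{1, 2}; now {1, 2}.
The final set {1, 2} contains the accepting state 1.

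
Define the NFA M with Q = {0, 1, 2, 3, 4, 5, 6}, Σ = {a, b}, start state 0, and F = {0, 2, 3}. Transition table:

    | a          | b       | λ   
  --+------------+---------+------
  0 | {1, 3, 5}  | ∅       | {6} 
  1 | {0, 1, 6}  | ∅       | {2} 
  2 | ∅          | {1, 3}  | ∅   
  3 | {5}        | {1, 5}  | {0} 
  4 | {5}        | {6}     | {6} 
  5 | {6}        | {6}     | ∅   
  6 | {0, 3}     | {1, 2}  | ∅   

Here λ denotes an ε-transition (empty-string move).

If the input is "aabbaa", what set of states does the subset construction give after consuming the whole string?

{0, 1, 2, 3, 5, 6}

Start: ε-closure({0}) = {0, 6}.
Read 'a': 0→{1, 3, 5}, 6→{0, 3}; union {0, 1, 3, 5}; ε-closure = {0, 1, 2, 3, 5, 6}.
Read 'a': 0→{1, 3, 5}, 1→{0, 1, 6}, 2→∅, 3→{5}, 5→{6}, 6→{0, 3}; union {0, 1, 3, 5, 6}; ε-closure = {0, 1, 2, 3, 5, 6}.
Read 'b': 0→∅, 1→∅, 2→{1, 3}, 3→{1, 5}, 5→{6}, 6→{1, 2}; union {1, 2, 3, 5, 6}; ε-closure = {0, 1, 2, 3, 5, 6}.
Read 'b': 0→∅, 1→∅, 2→{1, 3}, 3→{1, 5}, 5→{6}, 6→{1, 2}; union {1, 2, 3, 5, 6}; ε-closure = {0, 1, 2, 3, 5, 6}.
Read 'a': 0→{1, 3, 5}, 1→{0, 1, 6}, 2→∅, 3→{5}, 5→{6}, 6→{0, 3}; union {0, 1, 3, 5, 6}; ε-closure = {0, 1, 2, 3, 5, 6}.
Read 'a': 0→{1, 3, 5}, 1→{0, 1, 6}, 2→∅, 3→{5}, 5→{6}, 6→{0, 3}; union {0, 1, 3, 5, 6}; ε-closure = {0, 1, 2, 3, 5, 6}.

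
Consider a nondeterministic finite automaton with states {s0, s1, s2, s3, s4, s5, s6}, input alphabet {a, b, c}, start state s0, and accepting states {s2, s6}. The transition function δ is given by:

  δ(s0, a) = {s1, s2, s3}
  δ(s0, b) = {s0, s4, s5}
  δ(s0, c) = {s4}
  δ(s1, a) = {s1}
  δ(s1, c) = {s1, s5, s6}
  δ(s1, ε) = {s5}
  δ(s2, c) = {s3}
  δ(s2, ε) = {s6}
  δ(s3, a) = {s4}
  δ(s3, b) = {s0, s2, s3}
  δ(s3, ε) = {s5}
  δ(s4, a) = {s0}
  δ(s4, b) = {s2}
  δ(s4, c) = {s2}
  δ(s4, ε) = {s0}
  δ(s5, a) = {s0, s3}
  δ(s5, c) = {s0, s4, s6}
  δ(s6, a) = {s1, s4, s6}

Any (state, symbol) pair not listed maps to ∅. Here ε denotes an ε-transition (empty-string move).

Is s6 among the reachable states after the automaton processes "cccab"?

Yes

Start in {s0}.
Read 'c': {s0} → {s0, s4}.
Read 'c': {s0, s4} → {s0, s2, s4, s6}.
Read 'c': {s0, s2, s4, s6} → {s0, s2, s3, s4, s5, s6}.
Read 'a': {s0, s2, s3, s4, s5, s6} → {s0, s1, s2, s3, s4, s5, s6}.
Read 'b': {s0, s1, s2, s3, s4, s5, s6} → {s0, s2, s3, s4, s5, s6}.
State s6 is in {s0, s2, s3, s4, s5, s6}.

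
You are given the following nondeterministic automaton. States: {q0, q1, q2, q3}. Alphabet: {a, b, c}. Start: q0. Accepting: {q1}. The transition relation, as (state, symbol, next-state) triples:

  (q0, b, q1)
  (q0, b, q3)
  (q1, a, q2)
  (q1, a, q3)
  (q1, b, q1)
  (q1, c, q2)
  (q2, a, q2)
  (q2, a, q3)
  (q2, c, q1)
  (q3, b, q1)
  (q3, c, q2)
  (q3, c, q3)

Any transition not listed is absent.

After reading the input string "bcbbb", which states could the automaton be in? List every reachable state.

{q1}

Start in {q0}.
Read 'b': {q0} → {q1, q3}.
Read 'c': {q1, q3} → {q2, q3}.
Read 'b': {q2, q3} → {q1}.
Read 'b': {q1} → {q1}.
Read 'b': {q1} → {q1}.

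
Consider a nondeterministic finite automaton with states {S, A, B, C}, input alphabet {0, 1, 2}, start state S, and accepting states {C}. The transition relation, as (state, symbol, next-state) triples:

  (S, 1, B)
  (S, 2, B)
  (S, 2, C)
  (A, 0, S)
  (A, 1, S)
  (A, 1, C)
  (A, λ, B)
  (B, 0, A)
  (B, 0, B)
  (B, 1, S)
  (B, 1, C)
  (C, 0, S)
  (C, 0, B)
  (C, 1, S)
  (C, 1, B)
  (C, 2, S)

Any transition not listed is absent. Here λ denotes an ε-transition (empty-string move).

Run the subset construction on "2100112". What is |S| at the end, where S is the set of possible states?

3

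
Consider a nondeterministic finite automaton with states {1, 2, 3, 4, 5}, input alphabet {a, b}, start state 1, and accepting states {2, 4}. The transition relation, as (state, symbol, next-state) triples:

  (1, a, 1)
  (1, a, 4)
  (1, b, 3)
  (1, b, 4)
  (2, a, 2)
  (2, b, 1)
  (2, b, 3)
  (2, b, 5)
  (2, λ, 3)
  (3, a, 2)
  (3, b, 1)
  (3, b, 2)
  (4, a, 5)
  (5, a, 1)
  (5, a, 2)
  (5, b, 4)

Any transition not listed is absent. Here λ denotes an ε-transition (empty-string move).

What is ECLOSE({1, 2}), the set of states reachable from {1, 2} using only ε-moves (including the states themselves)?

{1, 2, 3}

Begin with {1, 2}.
ε-move 2 → 3; add 3.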